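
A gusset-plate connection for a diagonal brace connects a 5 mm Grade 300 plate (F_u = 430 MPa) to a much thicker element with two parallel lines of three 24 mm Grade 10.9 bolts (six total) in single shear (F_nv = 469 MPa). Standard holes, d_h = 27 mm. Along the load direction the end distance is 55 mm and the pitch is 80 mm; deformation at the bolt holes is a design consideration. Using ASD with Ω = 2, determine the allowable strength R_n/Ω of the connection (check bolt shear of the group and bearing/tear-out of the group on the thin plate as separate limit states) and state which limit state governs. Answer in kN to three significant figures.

355 kN (bearing governs)

Bolt shear: A_b = π·24²/4 = 452.4 mm²; R_n = 469 × 452.4 × 6 × 1 / 1000 = 1273 kN → 1273 / 2 = 637 kN.
Bearing (1.2 l_c t F_u ≤ 2.4 d t F_u): upper limit = 2.4·24·5·430 / 1000 = 123.8 kN.
  Edge l_c = 55 − 27/2 = 41.5 → r_n = 107.1 kN; interior l_c = 80 − 27 = 53 → r_n = 123.8 kN.
  R_n,bearing = 2·107.1 + 4·123.8 = 709.5 kN → 709.5 / 2 = 355 kN.
Bearing governs: 355 kN.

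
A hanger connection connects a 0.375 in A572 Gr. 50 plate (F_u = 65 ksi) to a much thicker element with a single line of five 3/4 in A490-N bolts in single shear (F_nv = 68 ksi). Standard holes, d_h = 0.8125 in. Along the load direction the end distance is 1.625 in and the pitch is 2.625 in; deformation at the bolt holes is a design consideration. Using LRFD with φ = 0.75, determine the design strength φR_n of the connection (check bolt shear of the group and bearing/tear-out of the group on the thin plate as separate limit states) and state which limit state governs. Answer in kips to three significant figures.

Bolt shear: A_b = π·0.75²/4 = 0.4418 in²; R_n = 68 × 0.4418 × 5 × 1 = 150.2 kips → 0.75 × 150.2 = 113 kips.
Bearing (1.2 l_c t F_u ≤ 2.4 d t F_u): upper limit = 2.4·0.75·0.375·65 = 43.87 kips.
  Edge l_c = 1.625 − 0.8125/2 = 1.219 → r_n = 35.65 kips; interior l_c = 2.625 − 0.8125 = 1.812 → r_n = 43.87 kips.
  R_n,bearing = 1·35.65 + 4·43.87 = 211.1 kips → 0.75 × 211.1 = 158 kips.
Bolt shear governs: 113 kips.

113 kips (bolt shear governs)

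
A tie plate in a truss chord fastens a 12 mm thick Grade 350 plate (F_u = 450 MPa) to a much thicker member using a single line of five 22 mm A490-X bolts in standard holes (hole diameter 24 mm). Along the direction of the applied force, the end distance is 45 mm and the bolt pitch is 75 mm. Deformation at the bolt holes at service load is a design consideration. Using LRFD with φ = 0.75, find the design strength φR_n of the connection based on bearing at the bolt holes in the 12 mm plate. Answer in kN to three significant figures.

Per bolt r_n = 1.2 l_c t F_u ≤ 2.4 d t F_u; upper limit = 2.4 × 22 × 12 × 450 / 1000 = 285.1 kN.
Edge bolt: l_c = 45 − 24/2 = 33 mm → 1.2 × 33 × 12 × 450 / 1000 = 213.8 → r_n = 213.8 kN.
Interior bolts: l_c = 75 − 24 = 51 mm → 1.2 × 51 × 12 × 450 / 1000 = 330.5 → r_n = 285.1 kN.
R_n = 1 × 213.8 + 4 × 285.1 = 1354 kN.
Design strength φR_n = 0.75 × 1354 = 1020 kN.

1020 kN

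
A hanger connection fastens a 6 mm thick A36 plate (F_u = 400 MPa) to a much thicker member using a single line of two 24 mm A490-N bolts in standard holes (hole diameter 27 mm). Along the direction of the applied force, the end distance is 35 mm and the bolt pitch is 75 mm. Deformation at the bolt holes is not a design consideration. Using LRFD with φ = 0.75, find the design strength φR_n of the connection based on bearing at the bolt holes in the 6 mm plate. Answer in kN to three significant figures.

188 kN

Per bolt r_n = 1.5 l_c t F_u ≤ 3.0 d t F_u; upper limit = 3.0 × 24 × 6 × 400 / 1000 = 172.8 kN.
Edge bolt: l_c = 35 − 27/2 = 21.5 mm → 1.5 × 21.5 × 6 × 400 / 1000 = 77.4 → r_n = 77.4 kN.
Interior bolts: l_c = 75 − 27 = 48 mm → 1.5 × 48 × 6 × 400 / 1000 = 172.8 → r_n = 172.8 kN.
R_n = 1 × 77.4 + 1 × 172.8 = 250.2 kN.
Design strength φR_n = 0.75 × 250.2 = 188 kN.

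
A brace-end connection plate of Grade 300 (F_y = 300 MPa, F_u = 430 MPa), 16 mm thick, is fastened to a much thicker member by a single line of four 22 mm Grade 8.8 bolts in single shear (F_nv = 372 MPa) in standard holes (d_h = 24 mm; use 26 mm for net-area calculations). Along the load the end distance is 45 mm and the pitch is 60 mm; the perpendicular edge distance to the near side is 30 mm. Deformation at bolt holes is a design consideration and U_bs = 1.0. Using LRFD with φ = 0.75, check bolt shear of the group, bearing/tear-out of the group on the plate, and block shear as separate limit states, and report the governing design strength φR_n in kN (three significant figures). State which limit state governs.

Bolt shear: A_b = π·22²/4 = 380.1 mm²; R_n = 372 × 380.1 × 4 × 1 / 1000 = 565.6 kN → 0.75 × 565.6 = 424 kN.
Bearing: edge l_c = 33, r_n = 272.4 kN; interior l_c = 36, r_n = 297.2 kN; R_n = 272.4 + 3·297.2 = 1164 kN → 873 kN.
Block shear: A_gv = 3600, A_nv = 2144, A_nt = 272 mm²; R_n = min(0.6F_uA_nv, 0.6F_yA_gv) + U_bs·F_u·A_nt = 670.1 kN → 503 kN.
Bolt shear governs: 424 kN.

424 kN (bolt shear governs)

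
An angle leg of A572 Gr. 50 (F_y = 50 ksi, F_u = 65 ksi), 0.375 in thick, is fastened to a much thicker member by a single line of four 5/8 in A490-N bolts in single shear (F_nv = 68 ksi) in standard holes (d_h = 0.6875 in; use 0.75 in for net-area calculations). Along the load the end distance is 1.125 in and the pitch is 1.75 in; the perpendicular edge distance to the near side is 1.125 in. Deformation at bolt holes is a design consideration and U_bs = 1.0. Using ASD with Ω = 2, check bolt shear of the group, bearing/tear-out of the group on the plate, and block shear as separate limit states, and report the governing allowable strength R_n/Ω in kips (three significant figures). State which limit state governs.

Bolt shear: A_b = π·0.625²/4 = 0.3068 in²; R_n = 68 × 0.3068 × 4 × 1 = 83.45 kips → 83.45 / 2 = 41.7 kips.
Bearing: edge l_c = 0.7812, r_n = 22.85 kips; interior l_c = 1.062, r_n = 31.08 kips; R_n = 22.85 + 3·31.08 = 116.1 kips → 58 kips.
Block shear: A_gv = 2.391, A_nv = 1.406, A_nt = 0.2812 in²; R_n = min(0.6F_uA_nv, 0.6F_yA_gv) + U_bs·F_u·A_nt = 73.12 kips → 36.6 kips.
Block shear governs: 36.6 kips.

36.6 kips (block shear governs)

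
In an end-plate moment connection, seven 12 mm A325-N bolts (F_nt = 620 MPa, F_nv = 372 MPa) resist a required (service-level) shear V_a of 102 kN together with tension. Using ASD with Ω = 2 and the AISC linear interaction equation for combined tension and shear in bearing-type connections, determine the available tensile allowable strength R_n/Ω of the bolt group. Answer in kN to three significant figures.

149 kN

A_b = π·12²/4 = 113.1 mm²; f_rv = 102 × 1000 / (7 × 113.1) = 128.8 MPa.
F'_nt = 1.3 F_nt − (Ω F_nt / F_nv) f_rv = 1.3·620 − (2·620/372)·128.8 = 376.5 MPa, capped at F_nt → F'_nt = 376.5 MPa.
R_n = F'_nt · A_b · n = 376.5 × 113.1 × 7 / 1000 = 298.1 kN.
Allowable strength R_n/Ω = 298.1 / 2 = 149 kN.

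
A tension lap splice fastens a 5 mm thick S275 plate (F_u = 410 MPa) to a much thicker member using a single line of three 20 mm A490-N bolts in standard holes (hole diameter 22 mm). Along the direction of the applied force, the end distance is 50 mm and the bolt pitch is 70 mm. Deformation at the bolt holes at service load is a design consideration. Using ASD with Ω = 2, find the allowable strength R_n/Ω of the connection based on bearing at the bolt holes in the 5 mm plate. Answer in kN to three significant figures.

146 kN

Per bolt r_n = 1.2 l_c t F_u ≤ 2.4 d t F_u; upper limit = 2.4 × 20 × 5 × 410 / 1000 = 98.4 kN.
Edge bolt: l_c = 50 − 22/2 = 39 mm → 1.2 × 39 × 5 × 410 / 1000 = 95.94 → r_n = 95.94 kN.
Interior bolts: l_c = 70 − 22 = 48 mm → 1.2 × 48 × 5 × 410 / 1000 = 118.1 → r_n = 98.4 kN.
R_n = 1 × 95.94 + 2 × 98.4 = 292.7 kN.
Allowable strength R_n/Ω = 292.7 / 2 = 146 kN.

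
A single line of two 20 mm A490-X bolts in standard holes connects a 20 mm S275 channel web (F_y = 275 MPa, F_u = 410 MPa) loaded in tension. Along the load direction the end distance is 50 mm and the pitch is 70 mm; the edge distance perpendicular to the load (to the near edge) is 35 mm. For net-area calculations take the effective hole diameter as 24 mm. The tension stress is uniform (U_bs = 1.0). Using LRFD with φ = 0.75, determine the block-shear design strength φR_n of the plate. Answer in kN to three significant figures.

438 kN

Shear plane L_v = 50 + 1·70 = 120 mm; A_gv = 120 × 20 = 2400 mm².
A_nv = (120 − 1.5·24) × 20 = 1680 mm².
A_nt = (35 − 0.5·24) × 20 = 460 mm².
0.6 F_u A_nv = 413.3 kN; 0.6 F_y A_gv = 396 kN → shear yielding governs the shear term.
R_n = 396 + 1.0 × 410 × 460 / 1000 = 584.6 kN.
Design strength φR_n = 0.75 × 584.6 = 438 kN.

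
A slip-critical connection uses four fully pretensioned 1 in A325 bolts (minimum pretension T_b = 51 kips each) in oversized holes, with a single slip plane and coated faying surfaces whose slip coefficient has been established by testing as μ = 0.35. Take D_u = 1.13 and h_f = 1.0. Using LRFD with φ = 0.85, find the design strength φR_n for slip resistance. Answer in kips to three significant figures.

68.6 kips

R_n = μ · D_u · h_f · T_b · n_s · n_b = 0.35 × 1.13 × 1.0 × 51 × 1 × 4 = 80.68 kips.
Design strength φR_n = 0.85 × 80.68 = 68.6 kips.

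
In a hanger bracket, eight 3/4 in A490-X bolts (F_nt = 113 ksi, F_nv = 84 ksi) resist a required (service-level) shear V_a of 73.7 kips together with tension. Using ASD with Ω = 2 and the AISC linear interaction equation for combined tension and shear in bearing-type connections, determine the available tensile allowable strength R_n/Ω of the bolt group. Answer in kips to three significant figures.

160 kips

A_b = π·0.75²/4 = 0.4418 in²; f_rv = 73.7 / (8 × 0.4418) = 20.85 ksi.
F'_nt = 1.3 F_nt − (Ω F_nt / F_nv) f_rv = 1.3·113 − (2·113/84)·20.85 = 90.8 ksi, capped at F_nt → F'_nt = 90.8 ksi.
R_n = F'_nt · A_b · n = 90.8 × 0.4418 × 8 = 320.9 kips.
Allowable strength R_n/Ω = 320.9 / 2 = 160 kips.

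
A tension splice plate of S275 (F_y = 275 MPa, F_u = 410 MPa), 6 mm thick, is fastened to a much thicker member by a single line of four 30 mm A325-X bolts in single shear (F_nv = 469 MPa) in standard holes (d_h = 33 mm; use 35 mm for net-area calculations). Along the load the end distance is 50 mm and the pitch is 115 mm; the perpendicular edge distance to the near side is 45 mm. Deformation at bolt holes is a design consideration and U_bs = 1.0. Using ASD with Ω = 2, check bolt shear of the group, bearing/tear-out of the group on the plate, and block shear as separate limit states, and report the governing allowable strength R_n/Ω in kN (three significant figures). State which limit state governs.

229 kN (block shear governs)

Bolt shear: A_b = π·30²/4 = 706.9 mm²; R_n = 469 × 706.9 × 4 × 1 / 1000 = 1326 kN → 1326 / 2 = 663 kN.
Bearing: edge l_c = 33.5, r_n = 98.89 kN; interior l_c = 82, r_n = 177.1 kN; R_n = 98.89 + 3·177.1 = 630.3 kN → 315 kN.
Block shear: A_gv = 2370, A_nv = 1635, A_nt = 165 mm²; R_n = min(0.6F_uA_nv, 0.6F_yA_gv) + U_bs·F_u·A_nt = 458.7 kN → 229 kN.
Block shear governs: 229 kN.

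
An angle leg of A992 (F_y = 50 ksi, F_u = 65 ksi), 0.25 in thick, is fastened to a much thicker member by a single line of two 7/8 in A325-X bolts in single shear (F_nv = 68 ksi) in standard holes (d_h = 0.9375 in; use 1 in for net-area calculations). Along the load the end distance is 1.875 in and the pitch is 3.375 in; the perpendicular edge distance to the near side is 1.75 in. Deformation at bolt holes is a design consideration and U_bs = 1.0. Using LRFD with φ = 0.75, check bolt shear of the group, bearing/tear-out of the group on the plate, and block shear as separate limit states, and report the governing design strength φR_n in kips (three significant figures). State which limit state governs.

42.7 kips (block shear governs)

Bolt shear: A_b = π·0.875²/4 = 0.6013 in²; R_n = 68 × 0.6013 × 2 × 1 = 81.78 kips → 0.75 × 81.78 = 61.3 kips.
Bearing: edge l_c = 1.406, r_n = 27.42 kips; interior l_c = 2.438, r_n = 34.12 kips; R_n = 27.42 + 1·34.12 = 61.55 kips → 46.2 kips.
Block shear: A_gv = 1.312, A_nv = 0.9375, A_nt = 0.3125 in²; R_n = min(0.6F_uA_nv, 0.6F_yA_gv) + U_bs·F_u·A_nt = 56.88 kips → 42.7 kips.
Block shear governs: 42.7 kips.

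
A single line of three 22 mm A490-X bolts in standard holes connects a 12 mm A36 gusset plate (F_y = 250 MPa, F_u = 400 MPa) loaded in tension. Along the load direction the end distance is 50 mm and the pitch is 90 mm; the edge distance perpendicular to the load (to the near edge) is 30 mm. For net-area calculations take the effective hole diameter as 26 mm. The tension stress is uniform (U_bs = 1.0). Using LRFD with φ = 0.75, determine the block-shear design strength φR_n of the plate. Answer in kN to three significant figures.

372 kN

Shear plane L_v = 50 + 2·90 = 230 mm; A_gv = 230 × 12 = 2760 mm².
A_nv = (230 − 2.5·26) × 12 = 1980 mm².
A_nt = (30 − 0.5·26) × 12 = 204 mm².
0.6 F_u A_nv = 475.2 kN; 0.6 F_y A_gv = 414 kN → shear yielding governs the shear term.
R_n = 414 + 1.0 × 400 × 204 / 1000 = 495.6 kN.
Design strength φR_n = 0.75 × 495.6 = 372 kN.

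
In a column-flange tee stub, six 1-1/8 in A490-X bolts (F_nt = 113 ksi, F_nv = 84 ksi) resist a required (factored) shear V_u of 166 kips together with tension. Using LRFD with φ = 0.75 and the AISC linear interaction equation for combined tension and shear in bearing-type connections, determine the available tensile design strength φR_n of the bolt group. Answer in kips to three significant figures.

434 kips

A_b = π·1.125²/4 = 0.994 in²; f_rv = 166 / (6 × 0.994) = 27.83 ksi.
F'_nt = 1.3 F_nt − (F_nt / φF_nv) f_rv = 1.3·113 − (113/(0.75·84))·27.83 = 96.98 ksi, capped at F_nt → F'_nt = 96.98 ksi.
R_n = F'_nt · A_b · n = 96.98 × 0.994 × 6 = 578.4 kips.
Design strength φR_n = 0.75 × 578.4 = 434 kips.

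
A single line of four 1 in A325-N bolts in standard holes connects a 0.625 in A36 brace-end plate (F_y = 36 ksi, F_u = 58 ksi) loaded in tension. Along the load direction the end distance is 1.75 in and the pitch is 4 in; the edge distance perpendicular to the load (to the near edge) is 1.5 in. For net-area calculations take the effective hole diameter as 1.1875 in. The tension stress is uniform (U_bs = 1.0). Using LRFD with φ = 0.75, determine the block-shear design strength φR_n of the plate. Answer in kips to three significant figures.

164 kips

Shear plane L_v = 1.75 + 3·4 = 13.75 in; A_gv = 13.75 × 0.625 = 8.594 in².
A_nv = (13.75 − 3.5·1.1875) × 0.625 = 5.996 in².
A_nt = (1.5 − 0.5·1.1875) × 0.625 = 0.5664 in².
0.6 F_u A_nv = 208.7 kips; 0.6 F_y A_gv = 185.6 kips → shear yielding governs the shear term.
R_n = 185.6 + 1.0 × 58 × 0.5664 = 218.5 kips.
Design strength φR_n = 0.75 × 218.5 = 164 kips.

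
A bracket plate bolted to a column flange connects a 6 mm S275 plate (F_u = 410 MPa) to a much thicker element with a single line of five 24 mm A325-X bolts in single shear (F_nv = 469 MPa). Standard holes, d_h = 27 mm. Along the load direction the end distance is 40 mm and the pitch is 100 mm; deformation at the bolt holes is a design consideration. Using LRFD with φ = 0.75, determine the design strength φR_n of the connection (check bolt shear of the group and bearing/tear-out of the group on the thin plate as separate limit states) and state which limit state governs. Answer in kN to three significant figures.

484 kN (bearing governs)

Bolt shear: A_b = π·24²/4 = 452.4 mm²; R_n = 469 × 452.4 × 5 × 1 / 1000 = 1061 kN → 0.75 × 1061 = 796 kN.
Bearing (1.2 l_c t F_u ≤ 2.4 d t F_u): upper limit = 2.4·24·6·410 / 1000 = 141.7 kN.
  Edge l_c = 40 − 27/2 = 26.5 → r_n = 78.23 kN; interior l_c = 100 − 27 = 73 → r_n = 141.7 kN.
  R_n,bearing = 1·78.23 + 4·141.7 = 645 kN → 0.75 × 645 = 484 kN.
Bearing governs: 484 kN.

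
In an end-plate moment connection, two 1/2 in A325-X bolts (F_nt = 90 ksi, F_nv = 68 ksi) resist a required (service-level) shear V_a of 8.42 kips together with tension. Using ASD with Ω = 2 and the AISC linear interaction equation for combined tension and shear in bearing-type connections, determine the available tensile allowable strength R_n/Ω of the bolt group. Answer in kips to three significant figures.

A_b = π·0.5²/4 = 0.1963 in²; f_rv = 8.42 / (2 × 0.1963) = 21.44 ksi.
F'_nt = 1.3 F_nt − (Ω F_nt / F_nv) f_rv = 1.3·90 − (2·90/68)·21.44 = 60.24 ksi, capped at F_nt → F'_nt = 60.24 ksi.
R_n = F'_nt · A_b · n = 60.24 × 0.1963 × 2 = 23.66 kips.
Allowable strength R_n/Ω = 23.66 / 2 = 11.8 kips.

11.8 kips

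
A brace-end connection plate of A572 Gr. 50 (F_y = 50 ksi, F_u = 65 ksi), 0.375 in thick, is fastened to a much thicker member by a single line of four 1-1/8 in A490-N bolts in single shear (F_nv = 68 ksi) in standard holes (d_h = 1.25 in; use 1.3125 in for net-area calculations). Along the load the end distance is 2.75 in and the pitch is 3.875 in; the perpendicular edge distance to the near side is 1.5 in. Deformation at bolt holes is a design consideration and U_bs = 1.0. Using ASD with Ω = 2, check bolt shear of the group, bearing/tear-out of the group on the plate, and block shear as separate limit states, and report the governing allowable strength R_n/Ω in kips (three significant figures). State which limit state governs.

Bolt shear: A_b = π·1.125²/4 = 0.994 in²; R_n = 68 × 0.994 × 4 × 1 = 270.4 kips → 270.4 / 2 = 135 kips.
Bearing: edge l_c = 2.125, r_n = 62.16 kips; interior l_c = 2.625, r_n = 65.81 kips; R_n = 62.16 + 3·65.81 = 259.6 kips → 130 kips.
Block shear: A_gv = 5.391, A_nv = 3.668, A_nt = 0.3164 in²; R_n = min(0.6F_uA_nv, 0.6F_yA_gv) + U_bs·F_u·A_nt = 163.6 kips → 81.8 kips.
Block shear governs: 81.8 kips.

81.8 kips (block shear governs)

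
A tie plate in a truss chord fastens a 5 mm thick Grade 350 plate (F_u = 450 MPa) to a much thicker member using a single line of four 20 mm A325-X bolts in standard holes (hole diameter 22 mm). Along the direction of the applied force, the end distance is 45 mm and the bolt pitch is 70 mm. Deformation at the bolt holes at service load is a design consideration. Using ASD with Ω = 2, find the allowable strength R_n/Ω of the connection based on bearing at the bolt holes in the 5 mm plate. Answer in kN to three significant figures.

Per bolt r_n = 1.2 l_c t F_u ≤ 2.4 d t F_u; upper limit = 2.4 × 20 × 5 × 450 / 1000 = 108 kN.
Edge bolt: l_c = 45 − 22/2 = 34 mm → 1.2 × 34 × 5 × 450 / 1000 = 91.8 → r_n = 91.8 kN.
Interior bolts: l_c = 70 − 22 = 48 mm → 1.2 × 48 × 5 × 450 / 1000 = 129.6 → r_n = 108 kN.
R_n = 1 × 91.8 + 3 × 108 = 415.8 kN.
Allowable strength R_n/Ω = 415.8 / 2 = 208 kN.

208 kN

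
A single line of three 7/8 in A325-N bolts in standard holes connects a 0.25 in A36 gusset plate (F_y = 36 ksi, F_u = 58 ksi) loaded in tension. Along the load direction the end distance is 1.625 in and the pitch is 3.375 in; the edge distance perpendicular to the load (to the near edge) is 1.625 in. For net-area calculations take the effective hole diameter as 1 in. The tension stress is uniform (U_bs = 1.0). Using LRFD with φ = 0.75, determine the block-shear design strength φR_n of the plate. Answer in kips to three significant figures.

Shear plane L_v = 1.625 + 2·3.375 = 8.375 in; A_gv = 8.375 × 0.25 = 2.094 in².
A_nv = (8.375 − 2.5·1) × 0.25 = 1.469 in².
A_nt = (1.625 − 0.5·1) × 0.25 = 0.2812 in².
0.6 F_u A_nv = 51.11 kips; 0.6 F_y A_gv = 45.22 kips → shear yielding governs the shear term.
R_n = 45.22 + 1.0 × 58 × 0.2812 = 61.54 kips.
Design strength φR_n = 0.75 × 61.54 = 46.2 kips.

46.2 kips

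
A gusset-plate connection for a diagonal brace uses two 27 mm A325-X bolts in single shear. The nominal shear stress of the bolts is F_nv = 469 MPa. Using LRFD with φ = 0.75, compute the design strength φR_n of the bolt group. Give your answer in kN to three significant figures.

A_b = π × 27² / 4 = 572.6 mm².
R_n = F_nv · A_b · n · n_s = 469 × 572.6 × 2 × 1 / 1000 = 537.1 kN.
Design strength φR_n = 0.75 × 537.1 = 403 kN.

403 kN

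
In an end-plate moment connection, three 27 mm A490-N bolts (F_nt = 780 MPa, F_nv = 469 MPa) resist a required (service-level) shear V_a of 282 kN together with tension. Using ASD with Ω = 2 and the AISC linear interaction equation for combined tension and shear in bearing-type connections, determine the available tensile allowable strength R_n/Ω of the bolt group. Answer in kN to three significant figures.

A_b = π·27²/4 = 572.6 mm²; f_rv = 282 × 1000 / (3 × 572.6) = 164.2 MPa.
F'_nt = 1.3 F_nt − (Ω F_nt / F_nv) f_rv = 1.3·780 − (2·780/469)·164.2 = 467.9 MPa, capped at F_nt → F'_nt = 467.9 MPa.
R_n = F'_nt · A_b · n = 467.9 × 572.6 × 3 / 1000 = 803.7 kN.
Allowable strength R_n/Ω = 803.7 / 2 = 402 kN.

402 kN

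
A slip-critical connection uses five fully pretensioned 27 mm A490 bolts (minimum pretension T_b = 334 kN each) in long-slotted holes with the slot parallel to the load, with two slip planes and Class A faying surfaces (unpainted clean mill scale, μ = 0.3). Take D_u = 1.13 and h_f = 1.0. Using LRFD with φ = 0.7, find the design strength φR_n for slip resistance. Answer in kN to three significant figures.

R_n = μ · D_u · h_f · T_b · n_s · n_b = 0.3 × 1.13 × 1.0 × 334 × 2 × 5 = 1132 kN.
Design strength φR_n = 0.7 × 1132 = 793 kN.

793 kN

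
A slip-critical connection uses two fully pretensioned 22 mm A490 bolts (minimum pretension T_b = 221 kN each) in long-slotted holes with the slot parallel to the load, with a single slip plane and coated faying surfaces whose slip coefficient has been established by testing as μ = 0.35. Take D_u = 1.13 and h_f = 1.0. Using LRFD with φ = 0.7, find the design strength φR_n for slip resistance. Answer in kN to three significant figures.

122 kN

R_n = μ · D_u · h_f · T_b · n_s · n_b = 0.35 × 1.13 × 1.0 × 221 × 1 × 2 = 174.8 kN.
Design strength φR_n = 0.7 × 174.8 = 122 kN.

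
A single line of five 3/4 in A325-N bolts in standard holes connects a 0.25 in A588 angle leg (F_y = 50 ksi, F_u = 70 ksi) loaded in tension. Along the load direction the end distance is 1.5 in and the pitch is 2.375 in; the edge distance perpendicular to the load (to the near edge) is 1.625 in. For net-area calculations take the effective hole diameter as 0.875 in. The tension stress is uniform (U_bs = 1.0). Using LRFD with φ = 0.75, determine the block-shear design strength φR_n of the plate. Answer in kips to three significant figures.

71.2 kips

Shear plane L_v = 1.5 + 4·2.375 = 11 in; A_gv = 11 × 0.25 = 2.75 in².
A_nv = (11 − 4.5·0.875) × 0.25 = 1.766 in².
A_nt = (1.625 − 0.5·0.875) × 0.25 = 0.2969 in².
0.6 F_u A_nv = 74.16 kips; 0.6 F_y A_gv = 82.5 kips → shear rupture governs the shear term.
R_n = 74.16 + 1.0 × 70 × 0.2969 = 94.94 kips.
Design strength φR_n = 0.75 × 94.94 = 71.2 kips.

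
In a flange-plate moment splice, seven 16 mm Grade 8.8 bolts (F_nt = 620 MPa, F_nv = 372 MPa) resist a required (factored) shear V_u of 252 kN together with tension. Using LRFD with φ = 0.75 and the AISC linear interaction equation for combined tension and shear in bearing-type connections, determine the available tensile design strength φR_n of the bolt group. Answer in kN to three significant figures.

A_b = π·16²/4 = 201.1 mm²; f_rv = 252 × 1000 / (7 × 201.1) = 179 MPa.
F'_nt = 1.3 F_nt − (F_nt / φF_nv) f_rv = 1.3·620 − (620/(0.75·372))·179 = 408.1 MPa, capped at F_nt → F'_nt = 408.1 MPa.
R_n = F'_nt · A_b · n = 408.1 × 201.1 × 7 / 1000 = 574.4 kN.
Design strength φR_n = 0.75 × 574.4 = 431 kN.

431 kN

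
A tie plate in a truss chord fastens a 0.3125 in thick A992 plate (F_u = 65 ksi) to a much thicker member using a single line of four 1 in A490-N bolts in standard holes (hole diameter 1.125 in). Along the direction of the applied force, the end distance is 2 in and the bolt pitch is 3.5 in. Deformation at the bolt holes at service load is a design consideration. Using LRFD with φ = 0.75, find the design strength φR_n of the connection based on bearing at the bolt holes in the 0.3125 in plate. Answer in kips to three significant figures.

136 kips

Per bolt r_n = 1.2 l_c t F_u ≤ 2.4 d t F_u; upper limit = 2.4 × 1 × 0.3125 × 65 = 48.75 kips.
Edge bolt: l_c = 2 − 1.125/2 = 1.438 in → 1.2 × 1.438 × 0.3125 × 65 = 35.04 → r_n = 35.04 kips.
Interior bolts: l_c = 3.5 − 1.125 = 2.375 in → 1.2 × 2.375 × 0.3125 × 65 = 57.89 → r_n = 48.75 kips.
R_n = 1 × 35.04 + 3 × 48.75 = 181.3 kips.
Design strength φR_n = 0.75 × 181.3 = 136 kips.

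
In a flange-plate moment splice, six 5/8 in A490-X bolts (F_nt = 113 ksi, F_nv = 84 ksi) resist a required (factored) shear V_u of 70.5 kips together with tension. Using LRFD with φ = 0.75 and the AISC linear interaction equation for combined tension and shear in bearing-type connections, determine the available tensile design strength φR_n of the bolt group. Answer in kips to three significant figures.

A_b = π·0.625²/4 = 0.3068 in²; f_rv = 70.5 / (6 × 0.3068) = 38.3 ksi.
F'_nt = 1.3 F_nt − (F_nt / φF_nv) f_rv = 1.3·113 − (113/(0.75·84))·38.3 = 78.2 ksi, capped at F_nt → F'_nt = 78.2 ksi.
R_n = F'_nt · A_b · n = 78.2 × 0.3068 × 6 = 144 kips.
Design strength φR_n = 0.75 × 144 = 108 kips.

108 kips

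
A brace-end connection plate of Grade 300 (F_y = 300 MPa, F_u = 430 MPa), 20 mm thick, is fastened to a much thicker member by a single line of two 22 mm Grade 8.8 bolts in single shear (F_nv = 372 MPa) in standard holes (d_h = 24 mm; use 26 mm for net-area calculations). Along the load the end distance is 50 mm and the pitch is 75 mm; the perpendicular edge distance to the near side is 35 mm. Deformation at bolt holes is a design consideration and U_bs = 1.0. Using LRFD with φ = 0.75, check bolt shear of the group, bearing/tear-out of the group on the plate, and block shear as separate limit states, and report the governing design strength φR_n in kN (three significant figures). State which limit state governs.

212 kN (bolt shear governs)

Bolt shear: A_b = π·22²/4 = 380.1 mm²; R_n = 372 × 380.1 × 2 × 1 / 1000 = 282.8 kN → 0.75 × 282.8 = 212 kN.
Bearing: edge l_c = 38, r_n = 392.2 kN; interior l_c = 51, r_n = 454.1 kN; R_n = 392.2 + 1·454.1 = 846.2 kN → 635 kN.
Block shear: A_gv = 2500, A_nv = 1720, A_nt = 440 mm²; R_n = min(0.6F_uA_nv, 0.6F_yA_gv) + U_bs·F_u·A_nt = 633 kN → 475 kN.
Bolt shear governs: 212 kN.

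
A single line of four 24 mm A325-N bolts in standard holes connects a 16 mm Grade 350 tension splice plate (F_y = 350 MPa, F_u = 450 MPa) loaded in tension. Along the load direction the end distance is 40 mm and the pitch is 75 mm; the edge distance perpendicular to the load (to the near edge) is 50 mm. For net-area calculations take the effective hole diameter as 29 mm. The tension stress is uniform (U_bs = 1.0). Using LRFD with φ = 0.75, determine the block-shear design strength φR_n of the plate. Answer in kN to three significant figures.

721 kN

Shear plane L_v = 40 + 3·75 = 265 mm; A_gv = 265 × 16 = 4240 mm².
A_nv = (265 − 3.5·29) × 16 = 2616 mm².
A_nt = (50 − 0.5·29) × 16 = 568 mm².
0.6 F_u A_nv = 706.3 kN; 0.6 F_y A_gv = 890.4 kN → shear rupture governs the shear term.
R_n = 706.3 + 1.0 × 450 × 568 / 1000 = 961.9 kN.
Design strength φR_n = 0.75 × 961.9 = 721 kN.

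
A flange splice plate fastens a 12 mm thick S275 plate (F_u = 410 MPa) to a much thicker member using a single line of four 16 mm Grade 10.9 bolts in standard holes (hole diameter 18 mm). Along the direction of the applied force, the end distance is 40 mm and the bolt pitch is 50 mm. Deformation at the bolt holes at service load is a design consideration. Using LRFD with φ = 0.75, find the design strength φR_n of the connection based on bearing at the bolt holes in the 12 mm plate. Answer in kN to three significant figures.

Per bolt r_n = 1.2 l_c t F_u ≤ 2.4 d t F_u; upper limit = 2.4 × 16 × 12 × 410 / 1000 = 188.9 kN.
Edge bolt: l_c = 40 − 18/2 = 31 mm → 1.2 × 31 × 12 × 410 / 1000 = 183 → r_n = 183 kN.
Interior bolts: l_c = 50 − 18 = 32 mm → 1.2 × 32 × 12 × 410 / 1000 = 188.9 → r_n = 188.9 kN.
R_n = 1 × 183 + 3 × 188.9 = 749.8 kN.
Design strength φR_n = 0.75 × 749.8 = 562 kN.

562 kN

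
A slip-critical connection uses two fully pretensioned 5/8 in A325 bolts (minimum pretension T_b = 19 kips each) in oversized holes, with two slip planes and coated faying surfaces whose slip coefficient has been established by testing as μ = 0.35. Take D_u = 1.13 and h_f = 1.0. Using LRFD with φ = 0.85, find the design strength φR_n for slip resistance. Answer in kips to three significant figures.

25.5 kips

R_n = μ · D_u · h_f · T_b · n_s · n_b = 0.35 × 1.13 × 1.0 × 19 × 2 × 2 = 30.06 kips.
Design strength φR_n = 0.85 × 30.06 = 25.5 kips.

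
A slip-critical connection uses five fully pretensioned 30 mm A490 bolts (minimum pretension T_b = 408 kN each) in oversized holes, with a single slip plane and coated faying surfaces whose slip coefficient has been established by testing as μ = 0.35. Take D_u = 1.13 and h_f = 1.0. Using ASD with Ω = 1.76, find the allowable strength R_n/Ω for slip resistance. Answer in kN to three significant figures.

458 kN

R_n = μ · D_u · h_f · T_b · n_s · n_b = 0.35 × 1.13 × 1.0 × 408 × 1 × 5 = 806.8 kN.
Allowable strength R_n/Ω = 806.8 / 1.76 = 458 kN.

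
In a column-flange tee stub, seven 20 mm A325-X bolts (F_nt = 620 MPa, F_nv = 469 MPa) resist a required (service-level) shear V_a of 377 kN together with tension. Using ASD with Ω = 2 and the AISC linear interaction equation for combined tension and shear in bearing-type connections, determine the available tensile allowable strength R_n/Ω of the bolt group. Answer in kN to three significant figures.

A_b = π·20²/4 = 314.2 mm²; f_rv = 377 × 1000 / (7 × 314.2) = 171.4 MPa.
F'_nt = 1.3 F_nt − (Ω F_nt / F_nv) f_rv = 1.3·620 − (2·620/469)·171.4 = 352.7 MPa, capped at F_nt → F'_nt = 352.7 MPa.
R_n = F'_nt · A_b · n = 352.7 × 314.2 × 7 / 1000 = 775.7 kN.
Allowable strength R_n/Ω = 775.7 / 2 = 388 kN.

388 kN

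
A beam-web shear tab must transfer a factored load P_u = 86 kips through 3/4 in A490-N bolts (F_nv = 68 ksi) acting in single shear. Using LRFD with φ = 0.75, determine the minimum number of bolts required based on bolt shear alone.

A_b = π·0.75²/4 = 0.4418 in².
Per-bolt design strength φR_n = 0.75 × 68 × 0.4418 × 1 = 22.53 kips.
n ≥ 86 / 22.53 = 3.817 → use 4 bolts.

4 bolts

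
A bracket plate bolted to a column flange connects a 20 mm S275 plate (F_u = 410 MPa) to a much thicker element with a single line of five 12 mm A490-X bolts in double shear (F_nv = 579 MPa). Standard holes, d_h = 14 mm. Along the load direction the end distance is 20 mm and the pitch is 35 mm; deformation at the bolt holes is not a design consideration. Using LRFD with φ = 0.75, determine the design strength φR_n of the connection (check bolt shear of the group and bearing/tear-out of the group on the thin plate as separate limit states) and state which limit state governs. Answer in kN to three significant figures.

Bolt shear: A_b = π·12²/4 = 113.1 mm²; R_n = 579 × 113.1 × 5 × 2 / 1000 = 654.8 kN → 0.75 × 654.8 = 491 kN.
Bearing (1.5 l_c t F_u ≤ 3.0 d t F_u): upper limit = 3.0·12·20·410 / 1000 = 295.2 kN.
  Edge l_c = 20 − 14/2 = 13 → r_n = 159.9 kN; interior l_c = 35 − 14 = 21 → r_n = 258.3 kN.
  R_n,bearing = 1·159.9 + 4·258.3 = 1193 kN → 0.75 × 1193 = 895 kN.
Bolt shear governs: 491 kN.

491 kN (bolt shear governs)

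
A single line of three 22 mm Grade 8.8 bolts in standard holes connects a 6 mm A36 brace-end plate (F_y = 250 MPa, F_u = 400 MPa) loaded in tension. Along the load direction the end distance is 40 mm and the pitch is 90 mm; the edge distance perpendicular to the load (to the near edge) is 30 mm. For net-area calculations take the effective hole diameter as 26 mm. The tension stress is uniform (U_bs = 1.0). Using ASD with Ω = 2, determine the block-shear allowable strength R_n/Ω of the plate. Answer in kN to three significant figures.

Shear plane L_v = 40 + 2·90 = 220 mm; A_gv = 220 × 6 = 1320 mm².
A_nv = (220 − 2.5·26) × 6 = 930 mm².
A_nt = (30 − 0.5·26) × 6 = 102 mm².
0.6 F_u A_nv = 223.2 kN; 0.6 F_y A_gv = 198 kN → shear yielding governs the shear term.
R_n = 198 + 1.0 × 400 × 102 / 1000 = 238.8 kN.
Allowable strength R_n/Ω = 238.8 / 2 = 119 kN.

119 kN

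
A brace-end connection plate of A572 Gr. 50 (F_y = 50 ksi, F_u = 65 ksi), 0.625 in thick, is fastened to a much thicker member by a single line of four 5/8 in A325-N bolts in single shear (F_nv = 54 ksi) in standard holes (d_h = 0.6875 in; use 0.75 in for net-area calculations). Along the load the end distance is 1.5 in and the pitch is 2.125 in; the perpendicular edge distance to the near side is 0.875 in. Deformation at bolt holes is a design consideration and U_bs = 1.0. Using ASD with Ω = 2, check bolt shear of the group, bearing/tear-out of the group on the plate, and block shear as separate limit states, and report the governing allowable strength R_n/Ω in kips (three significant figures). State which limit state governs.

Bolt shear: A_b = π·0.625²/4 = 0.3068 in²; R_n = 54 × 0.3068 × 4 × 1 = 66.27 kips → 66.27 / 2 = 33.1 kips.
Bearing: edge l_c = 1.156, r_n = 56.37 kips; interior l_c = 1.438, r_n = 60.94 kips; R_n = 56.37 + 3·60.94 = 239.2 kips → 120 kips.
Block shear: A_gv = 4.922, A_nv = 3.281, A_nt = 0.3125 in²; R_n = min(0.6F_uA_nv, 0.6F_yA_gv) + U_bs·F_u·A_nt = 148.3 kips → 74.1 kips.
Bolt shear governs: 33.1 kips.

33.1 kips (bolt shear governs)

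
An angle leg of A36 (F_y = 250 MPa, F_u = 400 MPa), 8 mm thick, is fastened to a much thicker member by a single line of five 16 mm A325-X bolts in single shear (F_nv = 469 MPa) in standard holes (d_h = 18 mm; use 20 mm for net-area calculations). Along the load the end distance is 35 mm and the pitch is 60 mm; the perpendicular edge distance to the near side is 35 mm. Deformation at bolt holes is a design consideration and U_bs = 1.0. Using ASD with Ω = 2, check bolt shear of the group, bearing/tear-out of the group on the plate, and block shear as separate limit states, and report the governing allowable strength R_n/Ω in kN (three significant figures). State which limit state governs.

205 kN (block shear governs)

Bolt shear: A_b = π·16²/4 = 201.1 mm²; R_n = 469 × 201.1 × 5 × 1 / 1000 = 471.5 kN → 471.5 / 2 = 236 kN.
Bearing: edge l_c = 26, r_n = 99.84 kN; interior l_c = 42, r_n = 122.9 kN; R_n = 99.84 + 4·122.9 = 591.4 kN → 296 kN.
Block shear: A_gv = 2200, A_nv = 1480, A_nt = 200 mm²; R_n = min(0.6F_uA_nv, 0.6F_yA_gv) + U_bs·F_u·A_nt = 410 kN → 205 kN.
Block shear governs: 205 kN.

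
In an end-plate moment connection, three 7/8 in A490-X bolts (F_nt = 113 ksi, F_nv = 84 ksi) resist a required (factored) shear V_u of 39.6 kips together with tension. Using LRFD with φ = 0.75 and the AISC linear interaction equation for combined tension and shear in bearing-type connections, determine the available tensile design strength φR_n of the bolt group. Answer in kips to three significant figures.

145 kips

A_b = π·0.875²/4 = 0.6013 in²; f_rv = 39.6 / (3 × 0.6013) = 21.95 ksi.
F'_nt = 1.3 F_nt − (F_nt / φF_nv) f_rv = 1.3·113 − (113/(0.75·84))·21.95 = 107.5 ksi, capped at F_nt → F'_nt = 107.5 ksi.
R_n = F'_nt · A_b · n = 107.5 × 0.6013 × 3 = 194 kips.
Design strength φR_n = 0.75 × 194 = 145 kips.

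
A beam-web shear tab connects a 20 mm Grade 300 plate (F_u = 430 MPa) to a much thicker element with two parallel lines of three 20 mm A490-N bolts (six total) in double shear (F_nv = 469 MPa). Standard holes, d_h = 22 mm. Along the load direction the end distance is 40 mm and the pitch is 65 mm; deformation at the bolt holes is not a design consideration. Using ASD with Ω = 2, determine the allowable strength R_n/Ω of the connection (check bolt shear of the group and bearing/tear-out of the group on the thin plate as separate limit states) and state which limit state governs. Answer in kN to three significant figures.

Bolt shear: A_b = π·20²/4 = 314.2 mm²; R_n = 469 × 314.2 × 6 × 2 / 1000 = 1768 kN → 1768 / 2 = 884 kN.
Bearing (1.5 l_c t F_u ≤ 3.0 d t F_u): upper limit = 3.0·20·20·430 / 1000 = 516 kN.
  Edge l_c = 40 − 22/2 = 29 → r_n = 374.1 kN; interior l_c = 65 − 22 = 43 → r_n = 516 kN.
  R_n,bearing = 2·374.1 + 4·516 = 2812 kN → 2812 / 2 = 1410 kN.
Bolt shear governs: 884 kN.

884 kN (bolt shear governs)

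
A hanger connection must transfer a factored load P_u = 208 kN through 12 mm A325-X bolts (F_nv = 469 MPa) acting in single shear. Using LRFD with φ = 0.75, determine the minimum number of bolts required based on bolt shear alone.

A_b = π·12²/4 = 113.1 mm².
Per-bolt design strength φR_n = 0.75 × 469 × 113.1 × 1 / 1000 = 39.78 kN.
n ≥ 208 / 39.78 = 5.228 → use 6 bolts.

6 bolts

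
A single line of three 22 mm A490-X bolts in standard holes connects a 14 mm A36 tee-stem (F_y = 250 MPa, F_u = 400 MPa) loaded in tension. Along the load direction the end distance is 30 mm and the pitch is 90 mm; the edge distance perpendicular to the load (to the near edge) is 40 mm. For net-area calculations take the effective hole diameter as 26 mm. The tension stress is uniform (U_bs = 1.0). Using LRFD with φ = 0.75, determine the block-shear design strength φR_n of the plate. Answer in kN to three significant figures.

Shear plane L_v = 30 + 2·90 = 210 mm; A_gv = 210 × 14 = 2940 mm².
A_nv = (210 − 2.5·26) × 14 = 2030 mm².
A_nt = (40 − 0.5·26) × 14 = 378 mm².
0.6 F_u A_nv = 487.2 kN; 0.6 F_y A_gv = 441 kN → shear yielding governs the shear term.
R_n = 441 + 1.0 × 400 × 378 / 1000 = 592.2 kN.
Design strength φR_n = 0.75 × 592.2 = 444 kN.

444 kN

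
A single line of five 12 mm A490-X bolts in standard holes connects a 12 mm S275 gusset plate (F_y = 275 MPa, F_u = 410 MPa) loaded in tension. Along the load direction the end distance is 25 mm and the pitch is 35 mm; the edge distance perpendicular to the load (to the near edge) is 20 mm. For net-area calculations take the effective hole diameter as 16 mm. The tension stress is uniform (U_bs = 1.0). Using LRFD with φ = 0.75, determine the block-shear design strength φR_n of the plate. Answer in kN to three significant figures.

Shear plane L_v = 25 + 4·35 = 165 mm; A_gv = 165 × 12 = 1980 mm².
A_nv = (165 − 4.5·16) × 12 = 1116 mm².
A_nt = (20 − 0.5·16) × 12 = 144 mm².
0.6 F_u A_nv = 274.5 kN; 0.6 F_y A_gv = 326.7 kN → shear rupture governs the shear term.
R_n = 274.5 + 1.0 × 410 × 144 / 1000 = 333.6 kN.
Design strength φR_n = 0.75 × 333.6 = 250 kN.

250 kN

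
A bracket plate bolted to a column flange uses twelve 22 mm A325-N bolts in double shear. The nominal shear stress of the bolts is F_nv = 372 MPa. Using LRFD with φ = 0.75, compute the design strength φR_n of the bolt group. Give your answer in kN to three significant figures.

2550 kN

A_b = π × 22² / 4 = 380.1 mm².
R_n = F_nv · A_b · n · n_s = 372 × 380.1 × 12 × 2 / 1000 = 3394 kN.
Design strength φR_n = 0.75 × 3394 = 2550 kN.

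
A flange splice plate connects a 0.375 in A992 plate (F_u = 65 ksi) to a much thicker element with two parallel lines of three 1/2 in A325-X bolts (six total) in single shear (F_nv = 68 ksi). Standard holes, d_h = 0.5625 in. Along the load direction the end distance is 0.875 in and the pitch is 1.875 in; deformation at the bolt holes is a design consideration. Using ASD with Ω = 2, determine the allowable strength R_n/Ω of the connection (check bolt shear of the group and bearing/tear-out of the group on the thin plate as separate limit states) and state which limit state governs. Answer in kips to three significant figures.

40.1 kips (bolt shear governs)

Bolt shear: A_b = π·0.5²/4 = 0.1963 in²; R_n = 68 × 0.1963 × 6 × 1 = 80.11 kips → 80.11 / 2 = 40.1 kips.
Bearing (1.2 l_c t F_u ≤ 2.4 d t F_u): upper limit = 2.4·0.5·0.375·65 = 29.25 kips.
  Edge l_c = 0.875 − 0.5625/2 = 0.5938 → r_n = 17.37 kips; interior l_c = 1.875 − 0.5625 = 1.312 → r_n = 29.25 kips.
  R_n,bearing = 2·17.37 + 4·29.25 = 151.7 kips → 151.7 / 2 = 75.9 kips.
Bolt shear governs: 40.1 kips.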